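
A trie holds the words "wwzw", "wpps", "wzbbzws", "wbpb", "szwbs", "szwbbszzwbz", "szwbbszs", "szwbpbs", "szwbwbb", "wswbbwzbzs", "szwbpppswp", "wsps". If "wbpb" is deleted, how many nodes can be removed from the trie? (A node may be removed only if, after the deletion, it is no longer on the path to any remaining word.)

3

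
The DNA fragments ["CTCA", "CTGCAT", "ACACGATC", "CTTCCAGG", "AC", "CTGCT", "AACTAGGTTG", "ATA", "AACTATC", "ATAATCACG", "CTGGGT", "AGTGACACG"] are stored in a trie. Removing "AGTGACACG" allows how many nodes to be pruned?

Walk "AGTGACACG" from the leaf back toward the root, removing each node that no remaining word uses.
The suffix "GTGACACG" (8 nodes) is used only by "AGTGACACG"; the node for "A" still has the child "C", so pruning stops there.
Nodes removed: 8

8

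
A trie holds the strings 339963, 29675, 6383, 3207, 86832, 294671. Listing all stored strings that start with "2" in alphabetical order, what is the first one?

DFS of the "2" subtree visits, in order: "294671", "29675"
The 1st is 294671.

294671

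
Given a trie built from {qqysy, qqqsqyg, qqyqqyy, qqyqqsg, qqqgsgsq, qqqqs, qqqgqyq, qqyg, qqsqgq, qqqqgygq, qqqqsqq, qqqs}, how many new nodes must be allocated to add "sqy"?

Nothing in the trie begins with "s"; the whole of "sqy" is new.
3 − 0 = 3 new nodes.

3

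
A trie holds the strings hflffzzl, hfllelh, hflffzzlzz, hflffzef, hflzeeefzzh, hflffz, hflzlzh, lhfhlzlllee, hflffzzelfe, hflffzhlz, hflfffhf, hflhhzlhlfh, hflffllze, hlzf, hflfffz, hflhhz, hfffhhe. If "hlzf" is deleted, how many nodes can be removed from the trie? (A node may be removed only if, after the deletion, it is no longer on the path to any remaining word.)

3

Walk "hlzf" from the leaf back toward the root, removing each node that no remaining word uses.
The suffix "lzf" (3 nodes) is used only by "hlzf"; the node for "h" still has the child "f", so pruning stops there.
Nodes removed: 3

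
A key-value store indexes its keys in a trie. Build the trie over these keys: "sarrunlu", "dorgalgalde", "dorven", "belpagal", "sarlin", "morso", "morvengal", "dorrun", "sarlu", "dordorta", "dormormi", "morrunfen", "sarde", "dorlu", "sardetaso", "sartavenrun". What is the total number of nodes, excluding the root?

Insert word by word; a character creates a node only if that edge doesn't already exist:
  "sarrunlu" → 8 new (s, a, r, r, u, n, l, u)
  "dorgalgalde" → 11 new (d, o, r, g, a, l, g, a, l, d, e)
  "dorven" → prefix "dor" already present; 3 new (v, e, n)
  "belpagal" → 8 new (b, e, l, p, a, g, a, l)
  "sarlin" → prefix "sar" already present; 3 new (l, i, n)
  "morso" → 5 new (m, o, r, s, o)
  "morvengal" → prefix "mor" already present; 6 new (v, e, n, g, a, l)
  "dorrun" → prefix "dor" already present; 3 new (r, u, n)
  "sarlu" → prefix "sarl" already present; 1 new (u)
  "dordorta" → prefix "dor" already present; 5 new (d, o, r, t, a)
  "dormormi" → prefix "dor" already present; 5 new (m, o, r, m, i)
  "morrunfen" → prefix "mor" already present; 6 new (r, u, n, f, e, n)
  "sarde" → prefix "sar" already present; 2 new (d, e)
  "dorlu" → prefix "dor" already present; 2 new (l, u)
  "sardetaso" → prefix "sarde" already present; 4 new (t, a, s, o)
  "sartavenrun" → prefix "sar" already present; 8 new (t, a, v, e, n, r, u, n)
Total nodes = 8 + 11 + 3 + 8 + 3 + 5 + 6 + 3 + 1 + 5 + 5 + 6 + 2 + 2 + 4 + 8 = 80

80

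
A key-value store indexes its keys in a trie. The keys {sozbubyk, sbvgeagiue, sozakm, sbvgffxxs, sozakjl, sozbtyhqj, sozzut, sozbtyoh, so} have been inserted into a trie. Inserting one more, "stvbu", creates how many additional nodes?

The longest prefix of "stvbu" already in the trie is "s" (length 1).
New nodes needed: |"stvbu"| − 1 = 5 − 1 = 4.

4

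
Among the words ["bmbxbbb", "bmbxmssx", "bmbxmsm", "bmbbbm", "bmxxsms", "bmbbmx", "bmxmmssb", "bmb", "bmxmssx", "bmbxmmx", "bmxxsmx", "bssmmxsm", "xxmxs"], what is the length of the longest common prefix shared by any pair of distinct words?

6

The deepest shared node is where two words last agree before diverging.
e.g. "bmbxmsm" and "bmbxmssx" share the prefix "bmbxms" of length 6; no pair shares a longer one.
Longest shared-prefix length: 6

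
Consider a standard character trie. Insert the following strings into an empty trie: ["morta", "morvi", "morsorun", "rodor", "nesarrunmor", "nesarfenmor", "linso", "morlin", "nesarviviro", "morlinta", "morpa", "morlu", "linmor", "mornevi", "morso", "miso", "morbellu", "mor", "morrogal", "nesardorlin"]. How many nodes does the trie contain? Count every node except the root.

Count nodes per top-level branch (shared prefixes stored once):
  'l'-branch (linmor, linso): 8 nodes
  'm'-branch (miso, mor, morbellu, morlin, morlinta, morlu, mornevi, morpa, morrogal, morso, morsorun, morta, morvi): 37 nodes
  'n'-branch (nesardorlin, nesarfenmor, nesarrunmor, nesarviviro): 29 nodes
  'r'-branch (rodor): 5 nodes
Sum: 79

79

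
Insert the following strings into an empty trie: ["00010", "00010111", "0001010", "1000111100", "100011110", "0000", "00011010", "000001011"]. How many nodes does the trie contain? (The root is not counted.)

29

Trie structure (* marks end of a word):
(root)
├─ 0
│  └─ 0
│     └─ 0
│        ├─ 0 *
│        │  └─ 0
│        │     └─ 1
│        │        └─ 0
│        │           └─ 1
│        │              └─ 1 *
│        └─ 1
│           ├─ 0 *
│           │  └─ 1
│           │     ├─ 0 *
│           │     └─ 1
│           │        └─ 1 *
│           └─ 1
│              └─ 0
│                 └─ 1
│                    └─ 0 *
└─ 1
   └─ 0
      └─ 0
         └─ 0
            └─ 1
               └─ 1
                  └─ 1
                     └─ 1
                        └─ 0 *
                           └─ 0 *
Counting every labelled node above: 29.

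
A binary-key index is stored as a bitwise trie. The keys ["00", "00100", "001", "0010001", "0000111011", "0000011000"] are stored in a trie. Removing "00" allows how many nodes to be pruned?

0

After clearing the end-marker at "00", prune upward until reaching a node still needed by another word.
Every node on "00" is still needed (e.g. by "00100"), so nothing is freed.
Nodes removed: 0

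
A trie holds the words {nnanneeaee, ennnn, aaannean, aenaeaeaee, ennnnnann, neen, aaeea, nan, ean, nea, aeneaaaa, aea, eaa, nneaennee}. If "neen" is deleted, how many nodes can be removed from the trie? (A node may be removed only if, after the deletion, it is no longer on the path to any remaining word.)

After clearing the end-marker at "neen", prune upward until reaching a node still needed by another word.
The suffix "en" (2 nodes) is used only by "neen"; the node for "ne" still has the child "a", so pruning stops there.
Nodes removed: 2

2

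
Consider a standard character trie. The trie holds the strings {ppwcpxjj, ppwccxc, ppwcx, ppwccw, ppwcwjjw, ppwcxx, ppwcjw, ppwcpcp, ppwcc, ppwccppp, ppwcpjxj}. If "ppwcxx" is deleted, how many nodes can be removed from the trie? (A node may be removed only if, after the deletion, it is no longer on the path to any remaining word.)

1

Walk "ppwcxx" from the leaf back toward the root, removing each node that no remaining word uses.
The suffix "x" (1 node) is used only by "ppwcxx"; "ppwcx" is itself a stored word, so pruning stops there.
Nodes removed: 1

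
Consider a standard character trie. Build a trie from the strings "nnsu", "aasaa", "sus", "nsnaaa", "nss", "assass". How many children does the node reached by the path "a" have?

2

The children of the "a" node are the distinct next characters among strings starting with "a".
Distinct next characters after "a": a, s.
That node has 2 child edges.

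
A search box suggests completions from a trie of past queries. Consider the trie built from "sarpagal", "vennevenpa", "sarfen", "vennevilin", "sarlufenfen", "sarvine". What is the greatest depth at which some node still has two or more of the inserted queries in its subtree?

6

Equivalently: take the maximum, over all pairs, of their longest common prefix length.
e.g. "vennevenpa" and "vennevilin" share the prefix "vennev" of length 6; no pair shares a longer one.
Longest shared-prefix length: 6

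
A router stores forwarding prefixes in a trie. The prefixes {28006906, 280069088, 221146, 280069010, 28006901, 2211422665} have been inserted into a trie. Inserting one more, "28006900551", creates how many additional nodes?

The longest prefix of "28006900551" already in the trie is "2800690" (length 7).
Each of the 4 remaining characters creates one node.

4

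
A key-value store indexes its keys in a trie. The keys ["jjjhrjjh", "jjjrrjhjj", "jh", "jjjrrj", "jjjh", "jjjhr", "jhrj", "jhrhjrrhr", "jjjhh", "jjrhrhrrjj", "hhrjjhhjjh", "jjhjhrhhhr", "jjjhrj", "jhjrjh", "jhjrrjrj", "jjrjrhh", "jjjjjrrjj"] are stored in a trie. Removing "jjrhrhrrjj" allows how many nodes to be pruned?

7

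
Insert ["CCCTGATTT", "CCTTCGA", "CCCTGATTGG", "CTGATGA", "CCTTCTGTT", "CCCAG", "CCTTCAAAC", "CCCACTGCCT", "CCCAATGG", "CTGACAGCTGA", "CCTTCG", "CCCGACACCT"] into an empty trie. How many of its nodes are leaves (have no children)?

Leaves are exactly the stored words that no other stored word extends.
Those words: "CCCAATGG", "CCCACTGCCT", "CCCAG", "CCCGACACCT", "CCCTGATTGG", "CCCTGATTT", "CCTTCAAAC", "CCTTCGA", "CCTTCTGTT", "CTGACAGCTGA", "CTGATGA"
Leaf count: 11

11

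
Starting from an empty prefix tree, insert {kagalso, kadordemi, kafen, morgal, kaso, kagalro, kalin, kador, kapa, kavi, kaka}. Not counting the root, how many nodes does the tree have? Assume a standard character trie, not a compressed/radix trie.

36

For each word, the new-node count is its length minus the longest prefix already in the trie:
  "kagalso" → 7 new (k, a, g, a, l, s, o)
  "kadordemi" → prefix "ka" already present; 7 new (d, o, r, d, e, m, i)
  "kafen" → prefix "ka" already present; 3 new (f, e, n)
  "morgal" → 6 new (m, o, r, g, a, l)
  "kaso" → prefix "ka" already present; 2 new (s, o)
  "kagalro" → prefix "kagal" already present; 2 new (r, o)
  "kalin" → prefix "ka" already present; 3 new (l, i, n)
  "kador" → prefix "kador" already present; 0 new (none)
  "kapa" → prefix "ka" already present; 2 new (p, a)
  "kavi" → prefix "ka" already present; 2 new (v, i)
  "kaka" → prefix "ka" already present; 2 new (k, a)
Total nodes = 7 + 7 + 3 + 6 + 2 + 2 + 3 + 0 + 2 + 2 + 2 = 36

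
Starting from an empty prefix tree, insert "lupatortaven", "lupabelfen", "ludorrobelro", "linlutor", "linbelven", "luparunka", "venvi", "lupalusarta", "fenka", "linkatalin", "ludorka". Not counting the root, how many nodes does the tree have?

72

Count nodes per top-level branch (shared prefixes stored once):
  'f'-branch (fenka): 5 nodes
  'l'-branch (linbelven, linkatalin, linlutor, ludorka, ludorrobelro, lupabelfen, lupalusarta, luparunka, lupatortaven): 62 nodes
  'v'-branch (venvi): 5 nodes
Sum: 72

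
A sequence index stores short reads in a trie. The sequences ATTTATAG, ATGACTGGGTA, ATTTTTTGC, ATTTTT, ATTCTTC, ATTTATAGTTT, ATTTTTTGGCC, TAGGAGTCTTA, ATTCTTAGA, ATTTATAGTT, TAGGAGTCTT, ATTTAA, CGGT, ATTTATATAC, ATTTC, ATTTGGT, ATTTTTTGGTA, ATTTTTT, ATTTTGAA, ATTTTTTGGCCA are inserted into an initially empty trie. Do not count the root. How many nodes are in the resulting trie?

64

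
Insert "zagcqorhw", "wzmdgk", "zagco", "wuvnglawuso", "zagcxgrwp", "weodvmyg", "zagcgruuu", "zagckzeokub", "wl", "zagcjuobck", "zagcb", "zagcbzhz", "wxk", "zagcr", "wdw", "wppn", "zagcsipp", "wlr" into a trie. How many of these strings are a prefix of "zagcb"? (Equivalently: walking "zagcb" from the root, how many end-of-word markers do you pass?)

Walk "zagcb" from the root; an end-of-word marker is hit whenever a stored word is a prefix of "zagcb".
Prefixes of the query that are stored words: "zagcb"
Count: 1

1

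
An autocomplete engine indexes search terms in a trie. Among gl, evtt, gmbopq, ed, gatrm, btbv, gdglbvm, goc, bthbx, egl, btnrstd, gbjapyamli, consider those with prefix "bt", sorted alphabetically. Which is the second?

Words with prefix "bt", in lexicographic order: "btbv", "bthbx", "btnrstd"
The 2nd is bthbx.

bthbx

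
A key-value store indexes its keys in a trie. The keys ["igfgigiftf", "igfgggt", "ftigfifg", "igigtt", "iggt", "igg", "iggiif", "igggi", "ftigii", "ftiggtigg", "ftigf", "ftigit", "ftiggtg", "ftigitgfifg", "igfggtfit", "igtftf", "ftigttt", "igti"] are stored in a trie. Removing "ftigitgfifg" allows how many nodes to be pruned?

Walk "ftigitgfifg" from the leaf back toward the root, removing each node that no remaining word uses.
The suffix "gfifg" (5 nodes) is used only by "ftigitgfifg"; "ftigit" is itself a stored word, so pruning stops there.
Nodes removed: 5

5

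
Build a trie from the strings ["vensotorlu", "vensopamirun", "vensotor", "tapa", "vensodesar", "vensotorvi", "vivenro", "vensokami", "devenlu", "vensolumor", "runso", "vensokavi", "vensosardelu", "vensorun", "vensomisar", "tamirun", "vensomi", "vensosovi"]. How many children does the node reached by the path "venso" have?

8

Walk "venso" from the root, arriving at one node.
Characters that immediately follow "venso" among the stored strings: {d, k, l, m, p, r, s, t}.
That node has 8 child edges.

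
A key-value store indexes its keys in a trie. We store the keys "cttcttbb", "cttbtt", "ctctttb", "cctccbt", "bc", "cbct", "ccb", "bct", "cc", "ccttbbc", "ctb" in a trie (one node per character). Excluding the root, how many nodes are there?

34

Insert word by word; a character creates a node only if that edge doesn't already exist:
  "cttcttbb" → 8 new (c, t, t, c, t, t, b, b)
  "cttbtt" → prefix "ctt" already present; 3 new (b, t, t)
  "ctctttb" → prefix "ct" already present; 5 new (c, t, t, t, b)
  "cctccbt" → prefix "c" already present; 6 new (c, t, c, c, b, t)
  "bc" → 2 new (b, c)
  "cbct" → prefix "c" already present; 3 new (b, c, t)
  "ccb" → prefix "cc" already present; 1 new (b)
  "bct" → prefix "bc" already present; 1 new (t)
  "cc" → prefix "cc" already present; 0 new (none)
  "ccttbbc" → prefix "cct" already present; 4 new (t, b, b, c)
  "ctb" → prefix "ct" already present; 1 new (b)
Total nodes = 8 + 3 + 5 + 6 + 2 + 3 + 1 + 1 + 0 + 4 + 1 = 34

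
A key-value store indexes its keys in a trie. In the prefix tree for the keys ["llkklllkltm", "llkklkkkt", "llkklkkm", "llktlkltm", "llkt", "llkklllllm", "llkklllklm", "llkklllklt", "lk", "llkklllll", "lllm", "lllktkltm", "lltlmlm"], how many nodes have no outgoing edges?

Leaves are exactly the stored words that no other stored word extends.
Those words: "lk", "llkklkkkt", "llkklkkm", "llkklllklm", "llkklllkltm", "llkklllllm", "llktlkltm", "lllktkltm", "lllm", "lltlmlm"
Leaf count: 10

10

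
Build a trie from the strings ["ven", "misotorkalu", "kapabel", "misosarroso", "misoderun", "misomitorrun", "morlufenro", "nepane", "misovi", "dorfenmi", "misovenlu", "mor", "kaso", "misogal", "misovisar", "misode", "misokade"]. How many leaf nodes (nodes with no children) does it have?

14

A leaf is a node with no children — equivalently, the end of a word that is not a proper prefix of any other stored word.
Those words: "dorfenmi", "kapabel", "kaso", "misoderun", "misogal", "misokade", "misomitorrun", "misosarroso", "misotorkalu", "misovenlu", "misovisar", "morlufenro", "nepane", "ven"
Leaf count: 14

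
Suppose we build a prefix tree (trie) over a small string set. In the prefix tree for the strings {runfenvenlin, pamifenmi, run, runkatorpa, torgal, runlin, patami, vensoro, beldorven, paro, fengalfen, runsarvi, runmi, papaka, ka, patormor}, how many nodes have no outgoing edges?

Leaves are exactly the stored words that no other stored word extends.
Those words: "beldorven", "fengalfen", "ka", "pamifenmi", "papaka", "paro", "patami", "patormor", "runfenvenlin", "runkatorpa", "runlin", "runmi", "runsarvi", "torgal", "vensoro"
Leaf count: 15

15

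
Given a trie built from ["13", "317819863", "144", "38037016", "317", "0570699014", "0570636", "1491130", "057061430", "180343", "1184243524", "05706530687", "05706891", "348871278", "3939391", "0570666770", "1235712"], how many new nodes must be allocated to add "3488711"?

"348871" is already a path in the trie; the remaining "1" must be added.
Each of the 1 remaining characters creates one node.

1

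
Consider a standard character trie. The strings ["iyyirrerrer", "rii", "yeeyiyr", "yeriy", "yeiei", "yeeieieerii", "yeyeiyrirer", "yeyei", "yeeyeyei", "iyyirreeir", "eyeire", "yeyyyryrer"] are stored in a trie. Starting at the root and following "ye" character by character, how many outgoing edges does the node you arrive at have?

Walk "ye" from the root, arriving at one node.
Distinct next characters after "ye": e, i, r, y.
That node has 4 child edges.

4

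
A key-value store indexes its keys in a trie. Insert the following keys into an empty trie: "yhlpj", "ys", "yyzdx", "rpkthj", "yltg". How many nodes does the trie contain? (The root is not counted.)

19

Trie structure (* marks end of a word):
(root)
├─ r
│  └─ p
│     └─ k
│        └─ t
│           └─ h
│              └─ j *
└─ y
   ├─ h
   │  └─ l
   │     └─ p
   │        └─ j *
   ├─ l
   │  └─ t
   │     └─ g *
   ├─ s *
   └─ y
      └─ z
         └─ d
            └─ x *
Counting every labelled node above: 19.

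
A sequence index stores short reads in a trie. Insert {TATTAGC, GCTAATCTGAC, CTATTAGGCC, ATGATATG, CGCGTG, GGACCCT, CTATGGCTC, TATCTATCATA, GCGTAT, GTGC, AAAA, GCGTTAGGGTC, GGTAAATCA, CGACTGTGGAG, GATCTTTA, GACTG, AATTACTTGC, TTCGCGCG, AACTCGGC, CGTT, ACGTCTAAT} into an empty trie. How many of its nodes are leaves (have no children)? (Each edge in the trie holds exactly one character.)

Leaves are exactly the stored words that no other stored word extends.
Those words: "AAAA", "AACTCGGC", "AATTACTTGC", "ACGTCTAAT", "ATGATATG", "CGACTGTGGAG", "CGCGTG", "CGTT", "CTATGGCTC", "CTATTAGGCC", "GACTG", "GATCTTTA", "GCGTAT", "GCGTTAGGGTC", "GCTAATCTGAC", "GGACCCT", "GGTAAATCA", "GTGC", "TATCTATCATA", "TATTAGC", "TTCGCGCG"
Leaf count: 21

21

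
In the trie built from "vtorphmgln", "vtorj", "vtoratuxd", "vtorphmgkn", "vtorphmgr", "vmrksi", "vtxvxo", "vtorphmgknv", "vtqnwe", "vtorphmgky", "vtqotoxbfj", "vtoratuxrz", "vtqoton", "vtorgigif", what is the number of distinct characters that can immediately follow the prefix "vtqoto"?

2

Walk "vtqoto" from the root, arriving at one node.
Distinct next characters after "vtqoto": n, x.
That node has 2 child edges.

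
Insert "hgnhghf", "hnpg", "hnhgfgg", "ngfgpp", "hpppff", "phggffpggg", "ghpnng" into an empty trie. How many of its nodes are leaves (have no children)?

7

Leaves are exactly the stored words that no other stored word extends.
Those words: "ghpnng", "hgnhghf", "hnhgfgg", "hnpg", "hpppff", "ngfgpp", "phggffpggg"
Leaf count: 7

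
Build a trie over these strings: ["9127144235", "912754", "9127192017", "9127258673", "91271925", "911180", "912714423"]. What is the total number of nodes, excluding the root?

Insert word by word; a character creates a node only if that edge doesn't already exist:
  "9127144235" → 10 new (9, 1, 2, 7, 1, 4, 4, 2, 3, 5)
  "912754" → prefix "9127" already present; 2 new (5, 4)
  "9127192017" → prefix "91271" already present; 5 new (9, 2, 0, 1, 7)
  "9127258673" → prefix "9127" already present; 6 new (2, 5, 8, 6, 7, 3)
  "91271925" → prefix "9127192" already present; 1 new (5)
  "911180" → prefix "91" already present; 4 new (1, 1, 8, 0)
  "912714423" → prefix "912714423" already present; 0 new (none)
Total nodes = 10 + 2 + 5 + 6 + 1 + 4 + 0 = 28

28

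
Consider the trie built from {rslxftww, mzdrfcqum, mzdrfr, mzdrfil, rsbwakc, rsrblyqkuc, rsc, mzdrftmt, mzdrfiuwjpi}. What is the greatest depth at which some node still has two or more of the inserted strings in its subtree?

Equivalently: take the maximum, over all pairs, of their longest common prefix length.
e.g. "mzdrfil" and "mzdrfiuwjpi" share the prefix "mzdrfi" of length 6; no pair shares a longer one.
Longest shared-prefix length: 6

6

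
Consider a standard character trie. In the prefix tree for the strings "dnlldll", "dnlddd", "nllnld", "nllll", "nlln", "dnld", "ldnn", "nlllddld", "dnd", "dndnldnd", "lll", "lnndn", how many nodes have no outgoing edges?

Leaves are exactly the stored words that no other stored word extends.
Those words: "dndnldnd", "dnlddd", "dnlldll", "ldnn", "lll", "lnndn", "nlllddld", "nllll", "nllnld"
Leaf count: 9

9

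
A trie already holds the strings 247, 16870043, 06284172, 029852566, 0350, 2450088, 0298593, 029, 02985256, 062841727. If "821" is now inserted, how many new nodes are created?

"821" shares no prefix with any stored word, so all 3 characters open new nodes.
3 − 0 = 3 new nodes.

3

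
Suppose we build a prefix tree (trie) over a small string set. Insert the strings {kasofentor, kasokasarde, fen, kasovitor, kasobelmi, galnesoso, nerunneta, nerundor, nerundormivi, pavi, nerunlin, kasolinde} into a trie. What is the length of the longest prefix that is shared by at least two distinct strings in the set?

8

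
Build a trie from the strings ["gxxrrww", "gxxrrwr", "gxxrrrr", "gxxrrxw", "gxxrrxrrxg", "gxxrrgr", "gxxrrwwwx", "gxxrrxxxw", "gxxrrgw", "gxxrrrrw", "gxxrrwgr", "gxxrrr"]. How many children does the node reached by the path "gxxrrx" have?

3

Walk "gxxrrx" from the root, arriving at one node.
Distinct next characters after "gxxrrx": r, w, x.
That node has 3 child edges.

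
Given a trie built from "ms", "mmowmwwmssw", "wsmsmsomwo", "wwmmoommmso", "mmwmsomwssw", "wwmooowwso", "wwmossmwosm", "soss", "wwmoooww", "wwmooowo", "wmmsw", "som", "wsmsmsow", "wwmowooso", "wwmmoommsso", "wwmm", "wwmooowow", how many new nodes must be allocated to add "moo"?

"m" is already a path in the trie; the remaining "oo" must be added.
New nodes needed: |"moo"| − 1 = 3 − 1 = 2.

2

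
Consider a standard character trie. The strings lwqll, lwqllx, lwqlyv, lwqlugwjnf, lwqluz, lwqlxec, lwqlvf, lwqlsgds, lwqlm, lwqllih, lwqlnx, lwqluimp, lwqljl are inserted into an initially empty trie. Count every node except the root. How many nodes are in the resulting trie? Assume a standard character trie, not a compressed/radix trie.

34

For each word, the new-node count is its length minus the longest prefix already in the trie:
  "lwqll" → 5 new (l, w, q, l, l)
  "lwqllx" → prefix "lwqll" already present; 1 new (x)
  "lwqlyv" → prefix "lwql" already present; 2 new (y, v)
  "lwqlugwjnf" → prefix "lwql" already present; 6 new (u, g, w, j, n, f)
  "lwqluz" → prefix "lwqlu" already present; 1 new (z)
  "lwqlxec" → prefix "lwql" already present; 3 new (x, e, c)
  "lwqlvf" → prefix "lwql" already present; 2 new (v, f)
  "lwqlsgds" → prefix "lwql" already present; 4 new (s, g, d, s)
  "lwqlm" → prefix "lwql" already present; 1 new (m)
  "lwqllih" → prefix "lwqll" already present; 2 new (i, h)
  "lwqlnx" → prefix "lwql" already present; 2 new (n, x)
  "lwqluimp" → prefix "lwqlu" already present; 3 new (i, m, p)
  "lwqljl" → prefix "lwql" already present; 2 new (j, l)
Total nodes = 5 + 1 + 2 + 6 + 1 + 3 + 2 + 4 + 1 + 2 + 2 + 3 + 2 = 34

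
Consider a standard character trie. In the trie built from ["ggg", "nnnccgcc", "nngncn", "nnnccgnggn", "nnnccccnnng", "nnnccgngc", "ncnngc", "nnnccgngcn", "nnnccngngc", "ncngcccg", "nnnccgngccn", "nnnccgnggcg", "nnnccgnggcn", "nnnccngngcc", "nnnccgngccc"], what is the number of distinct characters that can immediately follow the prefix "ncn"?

Walk "ncn" from the root, arriving at one node.
Characters that immediately follow "ncn" among the stored strings: {g, n}.
That node has 2 child edges.

2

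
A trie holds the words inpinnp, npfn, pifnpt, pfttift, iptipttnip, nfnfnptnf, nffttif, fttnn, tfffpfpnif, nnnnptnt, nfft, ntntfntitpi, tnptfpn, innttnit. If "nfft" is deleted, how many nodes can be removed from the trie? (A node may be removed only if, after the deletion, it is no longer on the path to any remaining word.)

A node on "nfft"'s path can go only if nothing else ends at it or branches off below it.
Every node on "nfft" is still needed (e.g. by "nffttif"), so nothing is freed.
Nodes removed: 0

0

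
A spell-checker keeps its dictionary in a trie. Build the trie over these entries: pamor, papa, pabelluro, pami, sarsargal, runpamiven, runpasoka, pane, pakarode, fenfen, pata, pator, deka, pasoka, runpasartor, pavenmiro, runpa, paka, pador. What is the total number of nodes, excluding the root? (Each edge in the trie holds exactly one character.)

Insert word by word; a character creates a node only if that edge doesn't already exist:
  "pamor" → 5 new (p, a, m, o, r)
  "papa" → prefix "pa" already present; 2 new (p, a)
  "pabelluro" → prefix "pa" already present; 7 new (b, e, l, l, u, r, o)
  "pami" → prefix "pam" already present; 1 new (i)
  "sarsargal" → 9 new (s, a, r, s, a, r, g, a, l)
  "runpamiven" → 10 new (r, u, n, p, a, m, i, v, e, n)
  "runpasoka" → prefix "runpa" already present; 4 new (s, o, k, a)
  "pane" → prefix "pa" already present; 2 new (n, e)
  "pakarode" → prefix "pa" already present; 6 new (k, a, r, o, d, e)
  "fenfen" → 6 new (f, e, n, f, e, n)
  "pata" → prefix "pa" already present; 2 new (t, a)
  "pator" → prefix "pat" already present; 2 new (o, r)
  "deka" → 4 new (d, e, k, a)
  "pasoka" → prefix "pa" already present; 4 new (s, o, k, a)
  "runpasartor" → prefix "runpas" already present; 5 new (a, r, t, o, r)
  "pavenmiro" → prefix "pa" already present; 7 new (v, e, n, m, i, r, o)
  "runpa" → prefix "runpa" already present; 0 new (none)
  "paka" → prefix "paka" already present; 0 new (none)
  "pador" → prefix "pa" already present; 3 new (d, o, r)
Total nodes = 5 + 2 + 7 + 1 + 9 + 10 + 4 + 2 + 6 + 6 + 2 + 2 + 4 + 4 + 5 + 7 + 0 + 0 + 3 = 79

79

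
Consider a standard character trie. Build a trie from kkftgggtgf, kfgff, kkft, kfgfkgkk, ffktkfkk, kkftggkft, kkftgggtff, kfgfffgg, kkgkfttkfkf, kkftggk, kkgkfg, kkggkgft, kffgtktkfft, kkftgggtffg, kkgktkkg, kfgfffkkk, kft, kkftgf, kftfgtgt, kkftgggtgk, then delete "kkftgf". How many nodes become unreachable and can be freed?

1

A node on "kkftgf"'s path can go only if nothing else ends at it or branches off below it.
The suffix "f" (1 node) is used only by "kkftgf"; the node for "kkftg" still has the child "g", so pruning stops there.
Nodes removed: 1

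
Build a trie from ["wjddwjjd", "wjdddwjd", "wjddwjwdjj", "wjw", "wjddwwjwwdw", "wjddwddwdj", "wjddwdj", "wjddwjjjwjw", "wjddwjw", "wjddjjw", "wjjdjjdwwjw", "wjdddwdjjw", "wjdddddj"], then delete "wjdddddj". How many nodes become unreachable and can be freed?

After clearing the end-marker at "wjdddddj", prune upward until reaching a node still needed by another word.
The suffix "ddj" (3 nodes) is used only by "wjdddddj"; the node for "wjddd" still has the child "w", so pruning stops there.
Nodes removed: 3

3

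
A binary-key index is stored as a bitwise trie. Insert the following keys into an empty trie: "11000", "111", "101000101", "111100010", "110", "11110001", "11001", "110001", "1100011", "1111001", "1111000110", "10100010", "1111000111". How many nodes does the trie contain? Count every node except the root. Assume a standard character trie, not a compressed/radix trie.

27

Insert word by word; a character creates a node only if that edge doesn't already exist:
  "11000" → 5 new (1, 1, 0, 0, 0)
  "111" → prefix "11" already present; 1 new (1)
  "101000101" → prefix "1" already present; 8 new (0, 1, 0, 0, 0, 1, 0, 1)
  "111100010" → prefix "111" already present; 6 new (1, 0, 0, 0, 1, 0)
  "110" → prefix "110" already present; 0 new (none)
  "11110001" → prefix "11110001" already present; 0 new (none)
  "11001" → prefix "1100" already present; 1 new (1)
  "110001" → prefix "11000" already present; 1 new (1)
  "1100011" → prefix "110001" already present; 1 new (1)
  "1111001" → prefix "111100" already present; 1 new (1)
  "1111000110" → prefix "11110001" already present; 2 new (1, 0)
  "10100010" → prefix "10100010" already present; 0 new (none)
  "1111000111" → prefix "111100011" already present; 1 new (1)
Total nodes = 5 + 1 + 8 + 6 + 0 + 0 + 1 + 1 + 1 + 1 + 2 + 0 + 1 = 27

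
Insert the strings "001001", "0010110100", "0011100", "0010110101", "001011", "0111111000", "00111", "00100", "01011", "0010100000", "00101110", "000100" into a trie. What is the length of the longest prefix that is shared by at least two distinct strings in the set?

Look for the deepest trie node that still has at least two words in its subtree.
"0010110100" and "0010110101" agree on "001011010" (9 characters) before diverging; nothing deeper is shared.
Longest shared-prefix length: 9

9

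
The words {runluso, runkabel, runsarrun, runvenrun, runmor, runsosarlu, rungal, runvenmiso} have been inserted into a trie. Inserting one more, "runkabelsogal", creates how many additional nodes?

5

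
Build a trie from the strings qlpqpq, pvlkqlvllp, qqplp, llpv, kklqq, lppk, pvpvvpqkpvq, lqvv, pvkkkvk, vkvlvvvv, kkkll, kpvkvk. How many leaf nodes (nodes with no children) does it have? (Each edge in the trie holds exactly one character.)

A leaf is a node with no children — equivalently, the end of a word that is not a proper prefix of any other stored word.
Those words: "kkkll", "kklqq", "kpvkvk", "llpv", "lppk", "lqvv", "pvkkkvk", "pvlkqlvllp", "pvpvvpqkpvq", "qlpqpq", "qqplp", "vkvlvvvv"
Leaf count: 12

12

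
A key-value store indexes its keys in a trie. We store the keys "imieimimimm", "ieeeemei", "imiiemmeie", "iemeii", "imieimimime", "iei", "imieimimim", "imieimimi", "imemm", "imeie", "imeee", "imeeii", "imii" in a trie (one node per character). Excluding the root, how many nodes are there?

Trie structure (* marks end of a word):
(root)
└─ i
   ├─ e
   │  ├─ e
   │  │  └─ e
   │  │     └─ e
   │  │        └─ m
   │  │           └─ e
   │  │              └─ i *
   │  ├─ i *
   │  └─ m
   │     └─ e
   │        └─ i
   │           └─ i *
   └─ m
      ├─ e
      │  ├─ e
      │  │  ├─ e *
      │  │  └─ i
      │  │     └─ i *
      │  ├─ i
      │  │  └─ e *
      │  └─ m
      │     └─ m *
      └─ i
         ├─ e
         │  └─ i
         │     └─ m
         │        └─ i
         │           └─ m
         │              └─ i *
         │                 └─ m *
         │                    ├─ e *
         │                    └─ m *
         └─ i *
            └─ e
               └─ m
                  └─ m
                     └─ e
                        └─ i
                           └─ e *
Counting every labelled node above: 40.

40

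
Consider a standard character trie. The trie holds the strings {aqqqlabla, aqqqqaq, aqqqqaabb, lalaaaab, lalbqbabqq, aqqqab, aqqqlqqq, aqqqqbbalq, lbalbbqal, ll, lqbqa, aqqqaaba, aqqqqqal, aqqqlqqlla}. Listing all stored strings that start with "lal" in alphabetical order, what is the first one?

lalaaaab

Words with prefix "lal", in lexicographic order: "lalaaaab", "lalbqbabqq"
Position 1: lalaaaab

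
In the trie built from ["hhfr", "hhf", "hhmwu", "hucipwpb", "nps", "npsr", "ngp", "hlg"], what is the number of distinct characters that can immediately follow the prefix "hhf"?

1

The children of the "hhf" node are the distinct next characters among strings starting with "hhf".
Characters that immediately follow "hhf" among the stored strings: {r}.
That node has 1 child edge.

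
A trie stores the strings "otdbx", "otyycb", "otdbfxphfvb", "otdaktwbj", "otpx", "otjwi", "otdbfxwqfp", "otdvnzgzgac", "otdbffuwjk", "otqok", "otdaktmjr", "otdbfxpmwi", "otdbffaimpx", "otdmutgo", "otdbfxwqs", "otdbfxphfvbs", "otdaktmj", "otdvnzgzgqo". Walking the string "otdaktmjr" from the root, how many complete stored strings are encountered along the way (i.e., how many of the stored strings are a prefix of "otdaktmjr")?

2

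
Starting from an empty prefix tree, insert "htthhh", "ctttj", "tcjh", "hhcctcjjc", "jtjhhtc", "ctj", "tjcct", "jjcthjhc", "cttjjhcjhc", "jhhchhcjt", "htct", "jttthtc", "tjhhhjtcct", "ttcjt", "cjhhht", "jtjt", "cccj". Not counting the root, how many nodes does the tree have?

85

Trace insertions, counting only characters that open a new branch:
  "htthhh" → 6 new (h, t, t, h, h, h)
  "ctttj" → 5 new (c, t, t, t, j)
  "tcjh" → 4 new (t, c, j, h)
  "hhcctcjjc" → prefix "h" already present; 8 new (h, c, c, t, c, j, j, c)
  "jtjhhtc" → 7 new (j, t, j, h, h, t, c)
  "ctj" → prefix "ct" already present; 1 new (j)
  "tjcct" → prefix "t" already present; 4 new (j, c, c, t)
  "jjcthjhc" → prefix "j" already present; 7 new (j, c, t, h, j, h, c)
  "cttjjhcjhc" → prefix "ctt" already present; 7 new (j, j, h, c, j, h, c)
  "jhhchhcjt" → prefix "j" already present; 8 new (h, h, c, h, h, c, j, t)
  "htct" → prefix "ht" already present; 2 new (c, t)
  "jttthtc" → prefix "jt" already present; 5 new (t, t, h, t, c)
  "tjhhhjtcct" → prefix "tj" already present; 8 new (h, h, h, j, t, c, c, t)
  "ttcjt" → prefix "t" already present; 4 new (t, c, j, t)
  "cjhhht" → prefix "c" already present; 5 new (j, h, h, h, t)
  "jtjt" → prefix "jtj" already present; 1 new (t)
  "cccj" → prefix "c" already present; 3 new (c, c, j)
Total nodes = 6 + 5 + 4 + 8 + 7 + 1 + 4 + 7 + 7 + 8 + 2 + 5 + 8 + 4 + 5 + 1 + 3 = 85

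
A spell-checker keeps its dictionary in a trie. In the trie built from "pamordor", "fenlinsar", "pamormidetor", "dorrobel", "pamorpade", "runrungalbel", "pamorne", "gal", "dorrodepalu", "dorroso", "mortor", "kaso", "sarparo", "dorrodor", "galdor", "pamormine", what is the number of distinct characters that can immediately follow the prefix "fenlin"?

1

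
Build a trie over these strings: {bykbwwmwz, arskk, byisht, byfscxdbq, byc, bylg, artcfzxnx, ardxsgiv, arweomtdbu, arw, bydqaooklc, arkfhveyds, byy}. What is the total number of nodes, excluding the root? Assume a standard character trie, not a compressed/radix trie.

66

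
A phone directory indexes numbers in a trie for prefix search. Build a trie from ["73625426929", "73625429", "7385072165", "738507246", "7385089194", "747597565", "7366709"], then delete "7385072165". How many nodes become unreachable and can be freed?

3

After clearing the end-marker at "7385072165", prune upward until reaching a node still needed by another word.
The suffix "165" (3 nodes) is used only by "7385072165"; the node for "7385072" still has the child "4", so pruning stops there.
Nodes removed: 3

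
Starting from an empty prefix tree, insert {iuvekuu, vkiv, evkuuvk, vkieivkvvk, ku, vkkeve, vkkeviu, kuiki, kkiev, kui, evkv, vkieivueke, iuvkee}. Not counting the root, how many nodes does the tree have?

Insert word by word; a character creates a node only if that edge doesn't already exist:
  "iuvekuu" → 7 new (i, u, v, e, k, u, u)
  "vkiv" → 4 new (v, k, i, v)
  "evkuuvk" → 7 new (e, v, k, u, u, v, k)
  "vkieivkvvk" → prefix "vki" already present; 7 new (e, i, v, k, v, v, k)
  "ku" → 2 new (k, u)
  "vkkeve" → prefix "vk" already present; 4 new (k, e, v, e)
  "vkkeviu" → prefix "vkkev" already present; 2 new (i, u)
  "kuiki" → prefix "ku" already present; 3 new (i, k, i)
  "kkiev" → prefix "k" already present; 4 new (k, i, e, v)
  "kui" → prefix "kui" already present; 0 new (none)
  "evkv" → prefix "evk" already present; 1 new (v)
  "vkieivueke" → prefix "vkieiv" already present; 4 new (u, e, k, e)
  "iuvkee" → prefix "iuv" already present; 3 new (k, e, e)
Total nodes = 7 + 4 + 7 + 7 + 2 + 4 + 2 + 3 + 4 + 0 + 1 + 4 + 3 = 48

48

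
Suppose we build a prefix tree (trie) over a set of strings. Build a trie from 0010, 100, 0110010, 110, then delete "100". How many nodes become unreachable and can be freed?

2

A node on "100"'s path can go only if nothing else ends at it or branches off below it.
The suffix "00" (2 nodes) is used only by "100"; the node for "1" still has the child "1", so pruning stops there.
Nodes removed: 2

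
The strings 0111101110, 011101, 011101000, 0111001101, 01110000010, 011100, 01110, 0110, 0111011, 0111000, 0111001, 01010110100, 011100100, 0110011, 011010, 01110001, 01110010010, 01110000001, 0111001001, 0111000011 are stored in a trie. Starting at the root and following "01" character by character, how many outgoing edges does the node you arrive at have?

2

Walk "01" from the root, arriving at one node.
Characters that immediately follow "01" among the stored strings: {0, 1}.
That node has 2 child edges.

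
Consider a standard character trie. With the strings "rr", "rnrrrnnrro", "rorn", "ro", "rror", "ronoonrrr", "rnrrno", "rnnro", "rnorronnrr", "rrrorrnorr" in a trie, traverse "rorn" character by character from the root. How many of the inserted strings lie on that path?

Check each prefix of "rorn" against the stored set — each match is an end-marker on the path.
Prefixes of the query that are stored words: "ro", "rorn"
Count: 2

2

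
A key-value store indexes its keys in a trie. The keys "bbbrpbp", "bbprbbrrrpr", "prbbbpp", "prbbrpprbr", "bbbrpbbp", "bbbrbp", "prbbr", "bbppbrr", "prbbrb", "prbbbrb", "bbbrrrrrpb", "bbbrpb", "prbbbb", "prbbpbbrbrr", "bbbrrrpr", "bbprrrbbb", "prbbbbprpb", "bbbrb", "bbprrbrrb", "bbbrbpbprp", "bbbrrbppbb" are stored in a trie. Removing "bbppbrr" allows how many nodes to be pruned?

4

After clearing the end-marker at "bbppbrr", prune upward until reaching a node still needed by another word.
The suffix "pbrr" (4 nodes) is used only by "bbppbrr"; the node for "bbp" still has the child "r", so pruning stops there.
Nodes removed: 4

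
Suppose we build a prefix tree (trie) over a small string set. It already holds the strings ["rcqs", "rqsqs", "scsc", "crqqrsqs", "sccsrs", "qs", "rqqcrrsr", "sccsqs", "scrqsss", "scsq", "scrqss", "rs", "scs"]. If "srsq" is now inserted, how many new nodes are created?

Walking "srsq" from the root, the first 1 characters ("s") follow existing edges; "r" is the first miss.
Each of the 3 remaining characters creates one node.

3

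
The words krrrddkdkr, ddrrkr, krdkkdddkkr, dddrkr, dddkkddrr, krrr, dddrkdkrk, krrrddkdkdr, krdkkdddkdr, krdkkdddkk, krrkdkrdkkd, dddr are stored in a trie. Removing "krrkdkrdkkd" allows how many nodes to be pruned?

8

Walk "krrkdkrdkkd" from the leaf back toward the root, removing each node that no remaining word uses.
The suffix "kdkrdkkd" (8 nodes) is used only by "krrkdkrdkkd"; the node for "krr" still has the child "r", so pruning stops there.
Nodes removed: 8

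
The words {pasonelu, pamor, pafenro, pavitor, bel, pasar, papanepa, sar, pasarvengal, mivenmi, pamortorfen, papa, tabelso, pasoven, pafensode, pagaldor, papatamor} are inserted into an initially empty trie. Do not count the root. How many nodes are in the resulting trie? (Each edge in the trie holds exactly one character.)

79

Insert word by word; a character creates a node only if that edge doesn't already exist:
  "pasonelu" → 8 new (p, a, s, o, n, e, l, u)
  "pamor" → prefix "pa" already present; 3 new (m, o, r)
  "pafenro" → prefix "pa" already present; 5 new (f, e, n, r, o)
  "pavitor" → prefix "pa" already present; 5 new (v, i, t, o, r)
  "bel" → 3 new (b, e, l)
  "pasar" → prefix "pas" already present; 2 new (a, r)
  "papanepa" → prefix "pa" already present; 6 new (p, a, n, e, p, a)
  "sar" → 3 new (s, a, r)
  "pasarvengal" → prefix "pasar" already present; 6 new (v, e, n, g, a, l)
  "mivenmi" → 7 new (m, i, v, e, n, m, i)
  "pamortorfen" → prefix "pamor" already present; 6 new (t, o, r, f, e, n)
  "papa" → prefix "papa" already present; 0 new (none)
  "tabelso" → 7 new (t, a, b, e, l, s, o)
  "pasoven" → prefix "paso" already present; 3 new (v, e, n)
  "pafensode" → prefix "pafen" already present; 4 new (s, o, d, e)
  "pagaldor" → prefix "pa" already present; 6 new (g, a, l, d, o, r)
  "papatamor" → prefix "papa" already present; 5 new (t, a, m, o, r)
Total nodes = 8 + 3 + 5 + 5 + 3 + 2 + 6 + 3 + 6 + 7 + 6 + 0 + 7 + 3 + 4 + 6 + 5 = 79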